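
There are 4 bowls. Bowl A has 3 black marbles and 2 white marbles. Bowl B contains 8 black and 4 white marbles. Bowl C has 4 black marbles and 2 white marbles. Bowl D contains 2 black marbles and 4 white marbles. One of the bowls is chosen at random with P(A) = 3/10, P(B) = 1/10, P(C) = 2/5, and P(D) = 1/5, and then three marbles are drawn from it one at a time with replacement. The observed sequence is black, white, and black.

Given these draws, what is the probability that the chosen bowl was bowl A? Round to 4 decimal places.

0.3271

For each hypothesis, P(data | H) works out to: P(data | bowl A) = (3/5)(2/5)(3/5) = 0.144; P(data | bowl B) = (8/12)(4/12)(8/12) = 0.14815; P(data | bowl C) = (4/6)(2/6)(4/6) = 0.14815; P(data | bowl D) = (2/6)(4/6)(2/6) = 0.074074.
Multiplying each by its prior: 3/10 · 0.144 = 0.0432, 1/10 · 0.14815 = 0.014815, 2/5 · 0.14815 = 0.059259, 1/5 · 0.074074 = 0.014815; these sum to 0.13209.
So P(bowl A | data) = (0.0432) / (0.13209) = 0.32705.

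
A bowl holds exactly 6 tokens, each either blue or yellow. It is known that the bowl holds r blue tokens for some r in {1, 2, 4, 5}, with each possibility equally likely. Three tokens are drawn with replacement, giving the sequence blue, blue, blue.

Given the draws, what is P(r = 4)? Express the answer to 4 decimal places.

Compute the likelihood of the observed sequence for each case: P(data | r = 1) = (1/6)(1/6)(1/6) = 1/216; P(data | r = 2) = (2/6)(2/6)(2/6) = 1/27; P(data | r = 4) = (4/6)(4/6)(4/6) = 8/27; P(data | r = 5) = (5/6)(5/6)(5/6) = 125/216.
The prior-weighted likelihoods are 1/4 · 1/216 = 1/864, 1/4 · 1/27 = 1/108, 1/4 · 8/27 = 2/27, 1/4 · 125/216 = 125/864; summing to 11/48.
Hence P(r = 4 | data) = (2/27) / (11/48) = 32/99.

0.3232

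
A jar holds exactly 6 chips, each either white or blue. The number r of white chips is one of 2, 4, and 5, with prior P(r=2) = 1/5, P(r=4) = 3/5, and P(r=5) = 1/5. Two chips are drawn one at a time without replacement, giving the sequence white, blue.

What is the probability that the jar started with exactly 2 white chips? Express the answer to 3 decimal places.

For each hypothesis, P(data | H) works out to: P(data | r = 2) = (2/6)(4/5) = 4/15; P(data | r = 4) = (4/6)(2/5) = 4/15; P(data | r = 5) = (5/6)(1/5) = 1/6.
The prior-weighted likelihoods are 1/5 · 4/15 = 4/75, 3/5 · 4/15 = 4/25, 1/5 · 1/6 = 1/30; summing to 37/150.
Hence P(r = 2 | data) = (4/75) / (37/150) = 8/37.

0.216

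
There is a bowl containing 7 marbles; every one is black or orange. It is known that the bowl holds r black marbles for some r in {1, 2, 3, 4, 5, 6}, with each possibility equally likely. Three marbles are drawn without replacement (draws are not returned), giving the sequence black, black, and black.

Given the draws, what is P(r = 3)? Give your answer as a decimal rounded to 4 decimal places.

0.0286

Compute the likelihood of the observed sequence for each case: P(data | r = 1) = (1/7)(0/6) = 0; P(data | r = 2) = (2/7)(1/6)(0/5) = 0; P(data | r = 3) = (3/7)(2/6)(1/5) = 1/35; P(data | r = 4) = (4/7)(3/6)(2/5) = 4/35; P(data | r = 5) = (5/7)(4/6)(3/5) = 2/7; P(data | r = 6) = (6/7)(5/6)(4/5) = 4/7.
Multiplying each by its prior: 1/6 · 0 = 0, 1/6 · 0 = 0, 1/6 · 1/35 = 1/210, 1/6 · 4/35 = 2/105, 1/6 · 2/7 = 1/21, 1/6 · 4/7 = 2/21; these sum to 1/6.
Hence P(r = 3 | data) = (1/210) / (1/6) = 1/35.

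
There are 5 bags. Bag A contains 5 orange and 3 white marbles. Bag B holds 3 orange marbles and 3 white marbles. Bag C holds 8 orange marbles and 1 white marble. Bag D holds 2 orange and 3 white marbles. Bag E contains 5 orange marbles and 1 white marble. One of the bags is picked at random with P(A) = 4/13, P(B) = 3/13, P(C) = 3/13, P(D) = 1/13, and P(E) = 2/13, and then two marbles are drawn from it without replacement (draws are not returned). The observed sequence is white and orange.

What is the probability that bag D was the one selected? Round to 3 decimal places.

0.102

For each hypothesis, P(data | H) works out to: P(data | bag A) = (3/8)(5/7) = 0.26786; P(data | bag B) = (3/6)(3/5) = 0.3; P(data | bag C) = (1/9)(8/8) = 0.11111; P(data | bag D) = (3/5)(2/4) = 0.3; P(data | bag E) = (1/6)(5/5) = 0.16667.
Multiplying each by its prior: 4/13 · 0.26786 = 0.082418, 3/13 · 0.3 = 0.069231, 3/13 · 0.11111 = 0.025641, 1/13 · 0.3 = 0.023077, 2/13 · 0.16667 = 0.025641; with total 0.22601.
By Bayes' rule, P(bag D | data) = (0.023077) / (0.22601) = 0.10211.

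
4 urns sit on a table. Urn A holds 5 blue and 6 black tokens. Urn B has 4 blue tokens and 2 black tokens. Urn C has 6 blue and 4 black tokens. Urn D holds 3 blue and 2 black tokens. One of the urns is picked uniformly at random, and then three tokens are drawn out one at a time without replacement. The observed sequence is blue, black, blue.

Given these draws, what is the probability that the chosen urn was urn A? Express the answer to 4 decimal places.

The likelihood of the observed sequence under each hypothesis: P(data | urn A) = (5/11)(6/10)(4/9) = 0.12121; P(data | urn B) = (4/6)(2/5)(3/4) = 0.2; P(data | urn C) = (6/10)(4/9)(5/8) = 0.16667; P(data | urn D) = (3/5)(2/4)(2/3) = 0.2.
Multiplying each by its prior: 1/4 · 0.12121 = 0.030303, 1/4 · 0.2 = 0.05, 1/4 · 0.16667 = 0.041667, 1/4 · 0.2 = 0.05; with total 0.17197.
So P(urn A | data) = (0.030303) / (0.17197) = 0.17621.

0.1762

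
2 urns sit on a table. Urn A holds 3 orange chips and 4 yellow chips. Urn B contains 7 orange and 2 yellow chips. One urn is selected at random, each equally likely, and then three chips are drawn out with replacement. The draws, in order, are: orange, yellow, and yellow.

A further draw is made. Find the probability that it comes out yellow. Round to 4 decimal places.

The likelihood of the observed sequence under each hypothesis: P(data | urn A) = (3/7)(4/7)(4/7) = 0.13994; P(data | urn B) = (7/9)(2/9)(2/9) = 0.038409.
The prior-weighted likelihoods are 1/2 · 0.13994 = 0.069971, 1/2 · 0.038409 = 0.019204; these sum to 0.089175.
Dividing through by the total gives posterior P(urn A | data) = 0.78464, P(urn B | data) = 0.21536.
Averaging over the posterior, P(yellow next | data) = (4/7)(0.78464) + (2/9)(0.21536) = 0.49623.

0.4962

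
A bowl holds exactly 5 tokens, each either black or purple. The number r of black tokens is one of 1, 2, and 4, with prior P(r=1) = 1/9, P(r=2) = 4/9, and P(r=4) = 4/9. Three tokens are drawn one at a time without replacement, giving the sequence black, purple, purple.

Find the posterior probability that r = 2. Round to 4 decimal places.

0.8000

Compute the likelihood of the observed sequence for each case: P(data | r = 1) = (1/5)(4/4)(3/3) = 1/5; P(data | r = 2) = (2/5)(3/4)(2/3) = 1/5; P(data | r = 4) = (4/5)(1/4)(0/3) = 0.
Multiplying each by its prior: 1/9 · 1/5 = 1/45, 4/9 · 1/5 = 4/45, 4/9 · 0 = 0; summing to 1/9.
By Bayes' rule, P(r = 2 | data) = (4/45) / (1/9) = 4/5.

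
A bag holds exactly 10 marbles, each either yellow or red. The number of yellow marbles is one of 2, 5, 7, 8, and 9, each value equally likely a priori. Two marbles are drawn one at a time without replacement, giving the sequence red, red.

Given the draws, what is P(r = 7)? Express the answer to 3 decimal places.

For each hypothesis, P(data | H) works out to: P(data | r = 2) = (8/10)(7/9) = 28/45; P(data | r = 5) = (5/10)(4/9) = 2/9; P(data | r = 7) = (3/10)(2/9) = 1/15; P(data | r = 8) = (2/10)(1/9) = 1/45; P(data | r = 9) = (1/10)(0/9) = 0.
The prior-weighted likelihoods are 1/5 · 28/45 = 28/225, 1/5 · 2/9 = 2/45, 1/5 · 1/15 = 1/75, 1/5 · 1/45 = 1/225, 1/5 · 0 = 0; summing to 14/75.
Therefore the posterior P(r = 7 | data) = (1/75) / (14/75) = 1/14.

0.071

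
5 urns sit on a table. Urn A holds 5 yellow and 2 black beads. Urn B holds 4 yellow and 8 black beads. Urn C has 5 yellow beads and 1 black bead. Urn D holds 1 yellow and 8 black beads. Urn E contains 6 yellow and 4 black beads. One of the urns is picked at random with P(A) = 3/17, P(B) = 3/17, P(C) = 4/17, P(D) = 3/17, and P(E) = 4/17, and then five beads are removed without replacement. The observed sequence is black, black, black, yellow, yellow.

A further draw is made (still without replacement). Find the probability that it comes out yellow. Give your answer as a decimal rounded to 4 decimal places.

Under each hypothesis, the probability of the observed sequence is: P(data | urn A) = (2/7)(1/6)(0/5) = 0; P(data | urn B) = (8/12)(7/11)(6/10)(4/9)(3/8) = 0.042424; P(data | urn C) = (1/6)(0/5) = 0; P(data | urn D) = (8/9)(7/8)(6/7)(1/6)(0/5) = 0; P(data | urn E) = (4/10)(3/9)(2/8)(6/7)(5/6) = 0.02381.
The prior-weighted likelihoods are 3/17 · 0 = 0, 3/17 · 0.042424 = 0.0074866, 4/17 · 0 = 0, 3/17 · 0 = 0, 4/17 · 0.02381 = 0.0056022; summing to 0.013089.
The posterior is then P(urn A | data) = 0, P(urn B | data) = 0.57198, P(urn C | data) = 0, P(urn D | data) = 0, P(urn E | data) = 0.42802.
So P(yellow next | data) = Σ P(yellow next | H) P(H | data) = (2/7)(0.57198) + (4/5)(0.42802) = 0.50584.

0.5058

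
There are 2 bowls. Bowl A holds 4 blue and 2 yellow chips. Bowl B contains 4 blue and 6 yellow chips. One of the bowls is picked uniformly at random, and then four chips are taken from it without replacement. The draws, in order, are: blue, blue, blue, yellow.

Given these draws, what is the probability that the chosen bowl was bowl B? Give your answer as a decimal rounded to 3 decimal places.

The likelihood of the observed sequence under each hypothesis: P(data | bowl A) = (4/6)(3/5)(2/4)(2/3) = 2/15; P(data | bowl B) = (4/10)(3/9)(2/8)(6/7) = 1/35.
Multiplying each by its prior: 1/2 · 2/15 = 1/15, 1/2 · 1/35 = 1/70; with total 17/210.
Therefore the posterior P(bowl B | data) = (1/70) / (17/210) = 3/17.

0.176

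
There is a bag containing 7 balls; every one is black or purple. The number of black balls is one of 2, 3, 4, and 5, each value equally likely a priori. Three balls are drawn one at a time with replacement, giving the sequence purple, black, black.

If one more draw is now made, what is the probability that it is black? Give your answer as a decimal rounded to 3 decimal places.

0.547

Compute the likelihood of the observed sequence for each case: P(data | r = 2) = (5/7)(2/7)(2/7) = 20/343; P(data | r = 3) = (4/7)(3/7)(3/7) = 36/343; P(data | r = 4) = (3/7)(4/7)(4/7) = 48/343; P(data | r = 5) = (2/7)(5/7)(5/7) = 50/343.
The prior-weighted likelihoods are 1/4 · 20/343 = 5/343, 1/4 · 36/343 = 9/343, 1/4 · 48/343 = 12/343, 1/4 · 50/343 = 25/686; these sum to 11/98.
The posterior is then P(r = 2 | data) = 10/77, P(r = 3 | data) = 18/77, P(r = 4 | data) = 24/77, P(r = 5 | data) = 25/77.
So P(black next | data) = Σ P(black next | H) P(H | data) = (2/7)(10/77) + (3/7)(18/77) + (4/7)(24/77) + (5/7)(25/77) = 295/539.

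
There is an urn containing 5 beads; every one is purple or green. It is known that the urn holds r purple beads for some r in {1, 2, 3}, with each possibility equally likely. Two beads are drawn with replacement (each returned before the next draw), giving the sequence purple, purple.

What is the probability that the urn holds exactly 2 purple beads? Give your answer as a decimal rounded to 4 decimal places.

0.2857

For each hypothesis, P(data | H) works out to: P(data | r = 1) = (1/5)(1/5) = 1/25; P(data | r = 2) = (2/5)(2/5) = 4/25; P(data | r = 3) = (3/5)(3/5) = 9/25.
Weighting by the prior gives 1/3 · 1/25 = 1/75, 1/3 · 4/25 = 4/75, 1/3 · 9/25 = 3/25; with total 14/75.
Hence P(r = 2 | data) = (4/75) / (14/75) = 2/7.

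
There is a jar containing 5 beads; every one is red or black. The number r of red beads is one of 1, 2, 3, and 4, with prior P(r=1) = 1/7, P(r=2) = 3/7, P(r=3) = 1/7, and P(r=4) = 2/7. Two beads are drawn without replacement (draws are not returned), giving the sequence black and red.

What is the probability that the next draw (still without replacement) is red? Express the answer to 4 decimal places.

For each hypothesis, P(data | H) works out to: P(data | r = 1) = (4/5)(1/4) = 1/5; P(data | r = 2) = (3/5)(2/4) = 3/10; P(data | r = 3) = (2/5)(3/4) = 3/10; P(data | r = 4) = (1/5)(4/4) = 1/5.
The prior-weighted likelihoods are 1/7 · 1/5 = 1/35, 3/7 · 3/10 = 9/70, 1/7 · 3/10 = 3/70, 2/7 · 1/5 = 2/35; summing to 9/35.
The posterior is then P(r = 1 | data) = 1/9, P(r = 2 | data) = 1/2, P(r = 3 | data) = 1/6, P(r = 4 | data) = 2/9.
So P(red next | data) = Σ P(red next | H) P(H | data) = (0)(1/9) + (1/3)(1/2) + (2/3)(1/6) + (1)(2/9) = 1/2.

0.5000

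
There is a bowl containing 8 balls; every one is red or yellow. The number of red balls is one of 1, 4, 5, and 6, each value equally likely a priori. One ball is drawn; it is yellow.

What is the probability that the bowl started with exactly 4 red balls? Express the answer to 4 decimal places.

0.2500

Under each hypothesis, the probability of this draw is: P(data | r = 1) = (7/8) = 7/8; P(data | r = 4) = (4/8) = 1/2; P(data | r = 5) = (3/8) = 3/8; P(data | r = 6) = (2/8) = 1/4.
Multiplying each by its prior: 1/4 · 7/8 = 7/32, 1/4 · 1/2 = 1/8, 1/4 · 3/8 = 3/32, 1/4 · 1/4 = 1/16; summing to 1/2.
By Bayes' rule, P(r = 4 | data) = (1/8) / (1/2) = 1/4.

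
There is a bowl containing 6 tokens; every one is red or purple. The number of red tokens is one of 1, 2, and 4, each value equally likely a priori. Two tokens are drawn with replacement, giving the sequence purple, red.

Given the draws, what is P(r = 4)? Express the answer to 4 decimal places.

For each hypothesis, P(data | H) works out to: P(data | r = 1) = (5/6)(1/6) = 5/36; P(data | r = 2) = (4/6)(2/6) = 2/9; P(data | r = 4) = (2/6)(4/6) = 2/9.
The prior-weighted likelihoods are 1/3 · 5/36 = 5/108, 1/3 · 2/9 = 2/27, 1/3 · 2/9 = 2/27; with total 7/36.
So P(r = 4 | data) = (2/27) / (7/36) = 8/21.

0.3810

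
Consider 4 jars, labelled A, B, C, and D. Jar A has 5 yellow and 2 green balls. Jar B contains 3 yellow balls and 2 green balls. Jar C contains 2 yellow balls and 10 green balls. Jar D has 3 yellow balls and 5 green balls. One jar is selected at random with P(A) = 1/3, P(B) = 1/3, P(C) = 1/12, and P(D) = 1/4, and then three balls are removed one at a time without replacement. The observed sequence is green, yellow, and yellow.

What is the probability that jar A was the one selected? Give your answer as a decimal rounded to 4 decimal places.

0.4130

The likelihood of the observed sequence under each hypothesis: P(data | jar A) = (2/7)(5/6)(4/5) = 0.19048; P(data | jar B) = (2/5)(3/4)(2/3) = 0.2; P(data | jar C) = (10/12)(2/11)(1/10) = 0.015152; P(data | jar D) = (5/8)(3/7)(2/6) = 0.089286.
The prior-weighted likelihoods are 1/3 · 0.19048 = 0.063492, 1/3 · 0.2 = 0.066667, 1/12 · 0.015152 = 0.0012626, 1/4 · 0.089286 = 0.022321; summing to 0.15374.
By Bayes' rule, P(jar A | data) = (0.063492) / (0.15374) = 0.41298.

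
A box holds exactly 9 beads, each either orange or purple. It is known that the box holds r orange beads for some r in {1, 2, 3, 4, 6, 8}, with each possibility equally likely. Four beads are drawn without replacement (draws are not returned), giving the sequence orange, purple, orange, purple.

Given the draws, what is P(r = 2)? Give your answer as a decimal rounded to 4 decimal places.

Under each hypothesis, the probability of the observed sequence is: P(data | r = 1) = (1/9)(8/8)(0/7) = 0; P(data | r = 2) = (2/9)(7/8)(1/7)(6/6) = 1/36; P(data | r = 3) = (3/9)(6/8)(2/7)(5/6) = 5/84; P(data | r = 4) = (4/9)(5/8)(3/7)(4/6) = 5/63; P(data | r = 6) = (6/9)(3/8)(5/7)(2/6) = 5/84; P(data | r = 8) = (8/9)(1/8)(7/7)(0/6) = 0.
The prior-weighted likelihoods are 1/6 · 0 = 0, 1/6 · 1/36 = 1/216, 1/6 · 5/84 = 5/504, 1/6 · 5/63 = 5/378, 1/6 · 5/84 = 5/504, 1/6 · 0 = 0; summing to 19/504.
Hence P(r = 2 | data) = (1/216) / (19/504) = 7/57.

0.1228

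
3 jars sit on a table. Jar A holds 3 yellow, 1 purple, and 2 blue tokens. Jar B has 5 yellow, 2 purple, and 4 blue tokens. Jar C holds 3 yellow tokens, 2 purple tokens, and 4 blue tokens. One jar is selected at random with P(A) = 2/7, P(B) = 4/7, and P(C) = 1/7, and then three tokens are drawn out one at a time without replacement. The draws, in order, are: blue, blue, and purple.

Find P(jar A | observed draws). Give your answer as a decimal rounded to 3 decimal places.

The likelihood of the observed sequence under each hypothesis: P(data | jar A) = (2/6)(1/5)(1/4) = 0.016667; P(data | jar B) = (4/11)(3/10)(2/9) = 0.024242; P(data | jar C) = (4/9)(3/8)(2/7) = 0.047619.
Weighting by the prior gives 2/7 · 0.016667 = 0.0047619, 4/7 · 0.024242 = 0.013853, 1/7 · 0.047619 = 0.0068027; these sum to 0.025417.
Therefore the posterior P(jar A | data) = (0.0047619) / (0.025417) = 0.18735.

0.187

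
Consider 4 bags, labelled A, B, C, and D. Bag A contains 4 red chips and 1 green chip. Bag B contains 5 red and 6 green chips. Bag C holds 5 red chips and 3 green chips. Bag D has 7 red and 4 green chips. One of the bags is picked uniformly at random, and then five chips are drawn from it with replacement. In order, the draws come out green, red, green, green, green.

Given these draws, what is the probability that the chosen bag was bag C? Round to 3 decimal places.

0.190

For each hypothesis, P(data | H) works out to: P(data | bag A) = (1/5)(4/5)(1/5)(1/5)(1/5) = 0.00128; P(data | bag B) = (6/11)(5/11)(6/11)(6/11)(6/11) = 0.040236; P(data | bag C) = (3/8)(5/8)(3/8)(3/8)(3/8) = 0.01236; P(data | bag D) = (4/11)(7/11)(4/11)(4/11)(4/11) = 0.011127.
Multiplying each by its prior: 1/4 · 0.00128 = 0.00032, 1/4 · 0.040236 = 0.010059, 1/4 · 0.01236 = 0.0030899, 1/4 · 0.011127 = 0.0027817; these sum to 0.016251.
Therefore the posterior P(bag C | data) = (0.0030899) / (0.016251) = 0.19014.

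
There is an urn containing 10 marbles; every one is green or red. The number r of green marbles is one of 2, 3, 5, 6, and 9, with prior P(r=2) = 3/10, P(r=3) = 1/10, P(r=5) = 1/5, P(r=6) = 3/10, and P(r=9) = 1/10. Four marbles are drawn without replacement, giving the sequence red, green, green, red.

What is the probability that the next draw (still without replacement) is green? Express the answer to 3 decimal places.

Under each hypothesis, the probability of the observed sequence is: P(data | r = 2) = (8/10)(2/9)(1/8)(7/7) = 0.022222; P(data | r = 3) = (7/10)(3/9)(2/8)(6/7) = 0.05; P(data | r = 5) = (5/10)(5/9)(4/8)(4/7) = 0.079365; P(data | r = 6) = (4/10)(6/9)(5/8)(3/7) = 0.071429; P(data | r = 9) = (1/10)(9/9)(8/8)(0/7) = 0.
Weighting by the prior gives 3/10 · 0.022222 = 0.0066667, 1/10 · 0.05 = 0.005, 1/5 · 0.079365 = 0.015873, 3/10 · 0.071429 = 0.021429, 1/10 · 0 = 0; with total 0.048968.
Normalising, the posterior is P(r = 2 | data) = 0.13614, P(r = 3 | data) = 0.10211, P(r = 5 | data) = 0.32415, P(r = 6 | data) = 0.4376, P(r = 9 | data) = 0.
The predictive probability is P(green next | data) = (0)(0.13614) + (1/6)(0.10211) + (1/2)(0.32415) + (2/3)(0.4376) = 0.47083.

0.471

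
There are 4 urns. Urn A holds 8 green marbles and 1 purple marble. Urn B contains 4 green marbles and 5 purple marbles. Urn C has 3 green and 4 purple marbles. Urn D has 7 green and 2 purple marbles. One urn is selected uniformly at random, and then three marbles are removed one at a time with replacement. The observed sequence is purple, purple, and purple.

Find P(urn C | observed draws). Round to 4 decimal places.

0.5037

Under each hypothesis, the probability of the observed sequence is: P(data | urn A) = (1/9)(1/9)(1/9) = 0.0013717; P(data | urn B) = (5/9)(5/9)(5/9) = 0.17147; P(data | urn C) = (4/7)(4/7)(4/7) = 0.18659; P(data | urn D) = (2/9)(2/9)(2/9) = 0.010974.
The prior-weighted likelihoods are 1/4 · 0.0013717 = 0.00034294, 1/4 · 0.17147 = 0.042867, 1/4 · 0.18659 = 0.046647, 1/4 · 0.010974 = 0.0027435; with total 0.092601.
Therefore the posterior P(urn C | data) = (0.046647) / (0.092601) = 0.50375.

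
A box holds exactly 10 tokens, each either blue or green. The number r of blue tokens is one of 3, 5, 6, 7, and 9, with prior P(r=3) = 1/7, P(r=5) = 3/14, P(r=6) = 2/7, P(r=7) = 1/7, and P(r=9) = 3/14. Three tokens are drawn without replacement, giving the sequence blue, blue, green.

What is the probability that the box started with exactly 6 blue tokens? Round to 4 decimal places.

0.3604

Compute the likelihood of the observed sequence for each case: P(data | r = 3) = (3/10)(2/9)(7/8) = 7/120; P(data | r = 5) = (5/10)(4/9)(5/8) = 5/36; P(data | r = 6) = (6/10)(5/9)(4/8) = 1/6; P(data | r = 7) = (7/10)(6/9)(3/8) = 7/40; P(data | r = 9) = (9/10)(8/9)(1/8) = 1/10.
Multiplying each by its prior: 1/7 · 7/120 = 1/120, 3/14 · 5/36 = 5/168, 2/7 · 1/6 = 1/21, 1/7 · 7/40 = 1/40, 3/14 · 1/10 = 3/140; with total 37/280.
So P(r = 6 | data) = (1/21) / (37/280) = 40/111.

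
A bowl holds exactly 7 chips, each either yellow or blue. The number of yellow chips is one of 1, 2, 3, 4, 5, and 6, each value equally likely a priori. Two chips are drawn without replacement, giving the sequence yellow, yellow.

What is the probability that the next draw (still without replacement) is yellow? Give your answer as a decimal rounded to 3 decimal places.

0.600

The likelihood of the observed sequence under each hypothesis: P(data | r = 1) = (1/7)(0/6) = 0; P(data | r = 2) = (2/7)(1/6) = 1/21; P(data | r = 3) = (3/7)(2/6) = 1/7; P(data | r = 4) = (4/7)(3/6) = 2/7; P(data | r = 5) = (5/7)(4/6) = 10/21; P(data | r = 6) = (6/7)(5/6) = 5/7.
Weighting by the prior gives 1/6 · 0 = 0, 1/6 · 1/21 = 1/126, 1/6 · 1/7 = 1/42, 1/6 · 2/7 = 1/21, 1/6 · 10/21 = 5/63, 1/6 · 5/7 = 5/42; these sum to 5/18.
Normalising, the posterior is P(r = 1 | data) = 0, P(r = 2 | data) = 1/35, P(r = 3 | data) = 3/35, P(r = 4 | data) = 6/35, P(r = 5 | data) = 2/7, P(r = 6 | data) = 3/7.
So P(yellow next | data) = Σ P(yellow next | H) P(H | data) = (0)(1/35) + (1/5)(3/35) + (2/5)(6/35) + (3/5)(2/7) + (4/5)(3/7) = 3/5.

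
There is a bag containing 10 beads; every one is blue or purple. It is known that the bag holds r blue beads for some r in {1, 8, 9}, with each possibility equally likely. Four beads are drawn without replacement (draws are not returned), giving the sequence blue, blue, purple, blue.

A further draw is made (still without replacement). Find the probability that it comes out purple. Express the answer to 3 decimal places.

0.095

Under each hypothesis, the probability of the observed sequence is: P(data | r = 1) = (1/10)(0/9) = 0; P(data | r = 8) = (8/10)(7/9)(2/8)(6/7) = 2/15; P(data | r = 9) = (9/10)(8/9)(1/8)(7/7) = 1/10.
The prior-weighted likelihoods are 1/3 · 0 = 0, 1/3 · 2/15 = 2/45, 1/3 · 1/10 = 1/30; with total 7/90.
Dividing through by the total gives posterior P(r = 1 | data) = 0, P(r = 8 | data) = 4/7, P(r = 9 | data) = 3/7.
So P(purple next | data) = Σ P(purple next | H) P(H | data) = (1/6)(4/7) + (0)(3/7) = 2/21.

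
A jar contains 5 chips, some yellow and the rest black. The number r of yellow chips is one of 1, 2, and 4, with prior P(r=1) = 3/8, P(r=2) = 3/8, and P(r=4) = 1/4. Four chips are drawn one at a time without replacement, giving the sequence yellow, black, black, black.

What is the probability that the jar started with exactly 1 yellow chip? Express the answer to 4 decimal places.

Compute the likelihood of the observed sequence for each case: P(data | r = 1) = (1/5)(4/4)(3/3)(2/2) = 1/5; P(data | r = 2) = (2/5)(3/4)(2/3)(1/2) = 1/10; P(data | r = 4) = (4/5)(1/4)(0/3) = 0.
The prior-weighted likelihoods are 3/8 · 1/5 = 3/40, 3/8 · 1/10 = 3/80, 1/4 · 0 = 0; with total 9/80.
Therefore the posterior P(r = 1 | data) = (3/40) / (9/80) = 2/3.

0.6667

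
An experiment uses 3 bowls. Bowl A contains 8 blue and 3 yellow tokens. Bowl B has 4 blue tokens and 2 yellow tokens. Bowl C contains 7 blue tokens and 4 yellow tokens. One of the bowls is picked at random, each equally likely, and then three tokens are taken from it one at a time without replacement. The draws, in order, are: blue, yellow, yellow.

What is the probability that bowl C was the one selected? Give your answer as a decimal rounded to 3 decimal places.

0.424

Compute the likelihood of the observed sequence for each case: P(data | bowl A) = (8/11)(3/10)(2/9) = 8/165; P(data | bowl B) = (4/6)(2/5)(1/4) = 1/15; P(data | bowl C) = (7/11)(4/10)(3/9) = 14/165.
The prior-weighted likelihoods are 1/3 · 8/165 = 8/495, 1/3 · 1/15 = 1/45, 1/3 · 14/165 = 14/495; these sum to 1/15.
Hence P(bowl C | data) = (14/495) / (1/15) = 14/33.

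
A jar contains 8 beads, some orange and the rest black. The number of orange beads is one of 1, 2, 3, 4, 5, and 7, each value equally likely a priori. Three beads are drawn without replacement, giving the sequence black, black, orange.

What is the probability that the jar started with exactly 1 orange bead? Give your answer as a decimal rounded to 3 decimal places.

0.175

Compute the likelihood of the observed sequence for each case: P(data | r = 1) = (7/8)(6/7)(1/6) = 1/8; P(data | r = 2) = (6/8)(5/7)(2/6) = 5/28; P(data | r = 3) = (5/8)(4/7)(3/6) = 5/28; P(data | r = 4) = (4/8)(3/7)(4/6) = 1/7; P(data | r = 5) = (3/8)(2/7)(5/6) = 5/56; P(data | r = 7) = (1/8)(0/7) = 0.
Weighting by the prior gives 1/6 · 1/8 = 1/48, 1/6 · 5/28 = 5/168, 1/6 · 5/28 = 5/168, 1/6 · 1/7 = 1/42, 1/6 · 5/56 = 5/336, 1/6 · 0 = 0; summing to 5/42.
By Bayes' rule, P(r = 1 | data) = (1/48) / (5/42) = 7/40.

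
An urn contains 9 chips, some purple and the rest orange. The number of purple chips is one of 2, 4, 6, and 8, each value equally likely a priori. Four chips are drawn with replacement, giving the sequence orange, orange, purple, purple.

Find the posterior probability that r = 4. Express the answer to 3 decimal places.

0.407

The likelihood of the observed sequence under each hypothesis: P(data | r = 2) = (7/9)(7/9)(2/9)(2/9) = 0.029873; P(data | r = 4) = (5/9)(5/9)(4/9)(4/9) = 0.060966; P(data | r = 6) = (3/9)(3/9)(6/9)(6/9) = 0.049383; P(data | r = 8) = (1/9)(1/9)(8/9)(8/9) = 0.0097546.
The prior-weighted likelihoods are 1/4 · 0.029873 = 0.0074684, 1/4 · 0.060966 = 0.015242, 1/4 · 0.049383 = 0.012346, 1/4 · 0.0097546 = 0.0024387; with total 0.037494.
So P(r = 4 | data) = (0.015242) / (0.037494) = 0.4065.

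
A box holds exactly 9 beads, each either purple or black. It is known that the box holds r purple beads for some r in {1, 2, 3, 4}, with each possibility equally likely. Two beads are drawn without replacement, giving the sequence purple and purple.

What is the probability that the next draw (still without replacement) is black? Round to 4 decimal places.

0.7857

The likelihood of the observed sequence under each hypothesis: P(data | r = 1) = (1/9)(0/8) = 0; P(data | r = 2) = (2/9)(1/8) = 1/36; P(data | r = 3) = (3/9)(2/8) = 1/12; P(data | r = 4) = (4/9)(3/8) = 1/6.
The prior-weighted likelihoods are 1/4 · 0 = 0, 1/4 · 1/36 = 1/144, 1/4 · 1/12 = 1/48, 1/4 · 1/6 = 1/24; these sum to 5/72.
Dividing through by the total gives posterior P(r = 1 | data) = 0, P(r = 2 | data) = 1/10, P(r = 3 | data) = 3/10, P(r = 4 | data) = 3/5.
So P(black next | data) = Σ P(black next | H) P(H | data) = (1)(1/10) + (6/7)(3/10) + (5/7)(3/5) = 11/14.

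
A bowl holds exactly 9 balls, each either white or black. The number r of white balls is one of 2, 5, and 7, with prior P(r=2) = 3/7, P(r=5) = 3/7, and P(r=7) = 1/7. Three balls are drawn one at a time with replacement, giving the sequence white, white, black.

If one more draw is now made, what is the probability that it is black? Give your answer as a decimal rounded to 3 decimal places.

0.457

Compute the likelihood of the observed sequence for each case: P(data | r = 2) = (2/9)(2/9)(7/9) = 0.038409; P(data | r = 5) = (5/9)(5/9)(4/9) = 0.13717; P(data | r = 7) = (7/9)(7/9)(2/9) = 0.13443.
Multiplying each by its prior: 3/7 · 0.038409 = 0.016461, 3/7 · 0.13717 = 0.058789, 1/7 · 0.13443 = 0.019204; these sum to 0.094454.
The posterior is then P(r = 2 | data) = 0.17427, P(r = 5 | data) = 0.62241, P(r = 7 | data) = 0.20332.
Averaging over the posterior, P(black next | data) = (7/9)(0.17427) + (4/9)(0.62241) + (2/9)(0.20332) = 0.45735.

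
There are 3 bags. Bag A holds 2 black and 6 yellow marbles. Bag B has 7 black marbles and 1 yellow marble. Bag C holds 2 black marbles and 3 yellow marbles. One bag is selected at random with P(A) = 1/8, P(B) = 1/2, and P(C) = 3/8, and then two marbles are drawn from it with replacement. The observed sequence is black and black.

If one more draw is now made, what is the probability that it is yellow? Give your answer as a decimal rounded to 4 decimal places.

Compute the likelihood of the observed sequence for each case: P(data | bag A) = (2/8)(2/8) = 0.0625; P(data | bag B) = (7/8)(7/8) = 0.76562; P(data | bag C) = (2/5)(2/5) = 0.16.
Multiplying each by its prior: 1/8 · 0.0625 = 0.0078125, 1/2 · 0.76562 = 0.38281, 3/8 · 0.16 = 0.06; these sum to 0.45062.
Dividing through by the total gives posterior P(bag A | data) = 0.017337, P(bag B | data) = 0.84951, P(bag C | data) = 0.13315.
The predictive probability is P(yellow next | data) = (3/4)(0.017337) + (1/8)(0.84951) + (3/5)(0.13315) = 0.19908.

0.1991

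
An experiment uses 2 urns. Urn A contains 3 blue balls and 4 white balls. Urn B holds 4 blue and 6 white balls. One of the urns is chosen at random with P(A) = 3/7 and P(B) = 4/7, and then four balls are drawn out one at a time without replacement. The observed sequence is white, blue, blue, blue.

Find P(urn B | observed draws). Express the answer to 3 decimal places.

For each hypothesis, P(data | H) works out to: P(data | urn A) = (4/7)(3/6)(2/5)(1/4) = 1/35; P(data | urn B) = (6/10)(4/9)(3/8)(2/7) = 1/35.
The prior-weighted likelihoods are 3/7 · 1/35 = 3/245, 4/7 · 1/35 = 4/245; these sum to 1/35.
Therefore the posterior P(urn B | data) = (4/245) / (1/35) = 4/7.

0.571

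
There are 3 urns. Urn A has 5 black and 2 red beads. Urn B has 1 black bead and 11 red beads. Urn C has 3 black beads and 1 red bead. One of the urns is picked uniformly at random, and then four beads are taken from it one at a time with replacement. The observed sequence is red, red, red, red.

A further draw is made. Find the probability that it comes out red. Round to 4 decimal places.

0.9072

Under each hypothesis, the probability of the observed sequence is: P(data | urn A) = (2/7)(2/7)(2/7)(2/7) = 0.0066639; P(data | urn B) = (11/12)(11/12)(11/12)(11/12) = 0.70607; P(data | urn C) = (1/4)(1/4)(1/4)(1/4) = 0.0039062.
Weighting by the prior gives 1/3 · 0.0066639 = 0.0022213, 1/3 · 0.70607 = 0.23536, 1/3 · 0.0039062 = 0.0013021; summing to 0.23888.
Normalising, the posterior is P(urn A | data) = 0.0092988, P(urn B | data) = 0.98525, P(urn C | data) = 0.0054508.
Averaging over the posterior, P(red next | data) = (2/7)(0.0092988) + (11/12)(0.98525) + (1/4)(0.0054508) = 0.90717.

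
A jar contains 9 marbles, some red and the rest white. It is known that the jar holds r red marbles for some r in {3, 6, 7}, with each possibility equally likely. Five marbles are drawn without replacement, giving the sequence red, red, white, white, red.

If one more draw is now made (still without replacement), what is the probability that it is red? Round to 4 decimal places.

0.7273

Compute the likelihood of the observed sequence for each case: P(data | r = 3) = (3/9)(2/8)(6/7)(5/6)(1/5) = 1/84; P(data | r = 6) = (6/9)(5/8)(3/7)(2/6)(4/5) = 1/21; P(data | r = 7) = (7/9)(6/8)(2/7)(1/6)(5/5) = 1/36.
Weighting by the prior gives 1/3 · 1/84 = 1/252, 1/3 · 1/21 = 1/63, 1/3 · 1/36 = 1/108; summing to 11/378.
Dividing through by the total gives posterior P(r = 3 | data) = 3/22, P(r = 6 | data) = 6/11, P(r = 7 | data) = 7/22.
So P(red next | data) = Σ P(red next | H) P(H | data) = (0)(3/22) + (3/4)(6/11) + (1)(7/22) = 8/11.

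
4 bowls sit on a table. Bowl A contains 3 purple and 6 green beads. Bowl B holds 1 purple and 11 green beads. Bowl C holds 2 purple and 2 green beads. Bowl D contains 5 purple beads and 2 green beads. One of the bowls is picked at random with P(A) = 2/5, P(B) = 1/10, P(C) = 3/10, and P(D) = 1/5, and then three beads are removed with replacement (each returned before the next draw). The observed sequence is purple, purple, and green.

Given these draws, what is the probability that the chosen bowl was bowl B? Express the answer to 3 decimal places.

For each hypothesis, P(data | H) works out to: P(data | bowl A) = (3/9)(3/9)(6/9) = 0.074074; P(data | bowl B) = (1/12)(1/12)(11/12) = 0.0063657; P(data | bowl C) = (2/4)(2/4)(2/4) = 0.125; P(data | bowl D) = (5/7)(5/7)(2/7) = 0.14577.
Weighting by the prior gives 2/5 · 0.074074 = 0.02963, 1/10 · 0.0063657 = 0.00063657, 3/10 · 0.125 = 0.0375, 1/5 · 0.14577 = 0.029155; these sum to 0.096921.
Therefore the posterior P(bowl B | data) = (0.00063657) / (0.096921) = 0.006568.

0.007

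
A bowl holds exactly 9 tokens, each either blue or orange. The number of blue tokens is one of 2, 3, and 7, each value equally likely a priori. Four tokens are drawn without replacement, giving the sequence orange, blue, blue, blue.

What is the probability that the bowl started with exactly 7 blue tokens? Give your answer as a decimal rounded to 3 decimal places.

0.921

For each hypothesis, P(data | H) works out to: P(data | r = 2) = (7/9)(2/8)(1/7)(0/6) = 0; P(data | r = 3) = (6/9)(3/8)(2/7)(1/6) = 1/84; P(data | r = 7) = (2/9)(7/8)(6/7)(5/6) = 5/36.
Weighting by the prior gives 1/3 · 0 = 0, 1/3 · 1/84 = 1/252, 1/3 · 5/36 = 5/108; summing to 19/378.
Therefore the posterior P(r = 7 | data) = (5/108) / (19/378) = 35/38.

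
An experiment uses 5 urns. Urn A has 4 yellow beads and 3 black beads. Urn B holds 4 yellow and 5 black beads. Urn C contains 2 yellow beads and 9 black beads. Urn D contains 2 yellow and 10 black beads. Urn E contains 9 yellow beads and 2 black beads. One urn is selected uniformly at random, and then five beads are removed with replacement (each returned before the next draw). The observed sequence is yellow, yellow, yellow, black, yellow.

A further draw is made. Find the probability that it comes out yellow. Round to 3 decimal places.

For each hypothesis, P(data | H) works out to: P(data | urn A) = (4/7)(4/7)(4/7)(3/7)(4/7) = 0.045695; P(data | urn B) = (4/9)(4/9)(4/9)(5/9)(4/9) = 0.021677; P(data | urn C) = (2/11)(2/11)(2/11)(9/11)(2/11) = 0.00089413; P(data | urn D) = (2/12)(2/12)(2/12)(10/12)(2/12) = 0.000643; P(data | urn E) = (9/11)(9/11)(9/11)(2/11)(9/11) = 0.081477.
Weighting by the prior gives 1/5 · 0.045695 = 0.009139, 1/5 · 0.021677 = 0.0043354, 1/5 · 0.00089413 = 0.00017883, 1/5 · 0.000643 = 0.0001286, 1/5 · 0.081477 = 0.016295; these sum to 0.030077.
The posterior is then P(urn A | data) = 0.30385, P(urn B | data) = 0.14414, P(urn C | data) = 0.0059455, P(urn D | data) = 0.0042757, P(urn E | data) = 0.54179.
The predictive probability is P(yellow next | data) = (4/7)(0.30385) + (4/9)(0.14414) + (2/11)(0.0059455) + (1/6)(0.0042757) + (9/11)(0.54179) = 0.68277.

0.683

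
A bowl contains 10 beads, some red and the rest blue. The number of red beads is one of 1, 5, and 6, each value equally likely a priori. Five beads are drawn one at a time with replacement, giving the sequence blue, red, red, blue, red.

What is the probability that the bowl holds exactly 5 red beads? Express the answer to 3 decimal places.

0.469

Compute the likelihood of the observed sequence for each case: P(data | r = 1) = (9/10)(1/10)(1/10)(9/10)(1/10) = 0.00081; P(data | r = 5) = (5/10)(5/10)(5/10)(5/10)(5/10) = 0.03125; P(data | r = 6) = (4/10)(6/10)(6/10)(4/10)(6/10) = 0.03456.
Weighting by the prior gives 1/3 · 0.00081 = 0.00027, 1/3 · 0.03125 = 0.010417, 1/3 · 0.03456 = 0.01152; summing to 0.022207.
By Bayes' rule, P(r = 5 | data) = (0.010417) / (0.022207) = 0.46908.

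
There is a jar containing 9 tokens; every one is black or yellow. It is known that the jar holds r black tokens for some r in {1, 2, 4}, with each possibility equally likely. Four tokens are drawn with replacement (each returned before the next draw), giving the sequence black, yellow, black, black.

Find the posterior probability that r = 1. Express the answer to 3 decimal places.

Under each hypothesis, the probability of the observed sequence is: P(data | r = 1) = (1/9)(8/9)(1/9)(1/9) = 0.0012193; P(data | r = 2) = (2/9)(7/9)(2/9)(2/9) = 0.0085353; P(data | r = 4) = (4/9)(5/9)(4/9)(4/9) = 0.048773.
Multiplying each by its prior: 1/3 · 0.0012193 = 0.00040644, 1/3 · 0.0085353 = 0.0028451, 1/3 · 0.048773 = 0.016258; with total 0.019509.
Hence P(r = 1 | data) = (0.00040644) / (0.019509) = 0.020833.

0.021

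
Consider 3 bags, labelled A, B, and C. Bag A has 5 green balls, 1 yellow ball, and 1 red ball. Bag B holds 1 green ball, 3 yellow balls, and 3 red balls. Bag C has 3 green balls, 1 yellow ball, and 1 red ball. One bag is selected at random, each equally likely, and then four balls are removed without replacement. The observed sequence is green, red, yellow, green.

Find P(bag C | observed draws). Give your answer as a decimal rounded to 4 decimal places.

Under each hypothesis, the probability of the observed sequence is: P(data | bag A) = (5/7)(1/6)(1/5)(4/4) = 0.02381; P(data | bag B) = (1/7)(3/6)(3/5)(0/4) = 0; P(data | bag C) = (3/5)(1/4)(1/3)(2/2) = 0.05.
The prior-weighted likelihoods are 1/3 · 0.02381 = 0.0079365, 1/3 · 0 = 0, 1/3 · 0.05 = 0.016667; with total 0.024603.
So P(bag C | data) = (0.016667) / (0.024603) = 0.67742.

0.6774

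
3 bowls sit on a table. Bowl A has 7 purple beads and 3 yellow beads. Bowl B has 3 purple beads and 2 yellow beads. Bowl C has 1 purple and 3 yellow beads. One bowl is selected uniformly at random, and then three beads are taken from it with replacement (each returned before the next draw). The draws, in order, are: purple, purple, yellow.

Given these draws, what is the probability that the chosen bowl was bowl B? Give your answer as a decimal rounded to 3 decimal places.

0.426

Under each hypothesis, the probability of the observed sequence is: P(data | bowl A) = (7/10)(7/10)(3/10) = 0.147; P(data | bowl B) = (3/5)(3/5)(2/5) = 0.144; P(data | bowl C) = (1/4)(1/4)(3/4) = 0.046875.
Weighting by the prior gives 1/3 · 0.147 = 0.049, 1/3 · 0.144 = 0.048, 1/3 · 0.046875 = 0.015625; with total 0.11263.
Hence P(bowl B | data) = (0.048) / (0.11263) = 0.42619.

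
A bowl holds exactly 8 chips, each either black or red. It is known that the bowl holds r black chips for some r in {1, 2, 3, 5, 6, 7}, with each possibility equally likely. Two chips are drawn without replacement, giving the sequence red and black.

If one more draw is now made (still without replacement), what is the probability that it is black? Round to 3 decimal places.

0.500

Under each hypothesis, the probability of the observed sequence is: P(data | r = 1) = (7/8)(1/7) = 1/8; P(data | r = 2) = (6/8)(2/7) = 3/14; P(data | r = 3) = (5/8)(3/7) = 15/56; P(data | r = 5) = (3/8)(5/7) = 15/56; P(data | r = 6) = (2/8)(6/7) = 3/14; P(data | r = 7) = (1/8)(7/7) = 1/8.
The prior-weighted likelihoods are 1/6 · 1/8 = 1/48, 1/6 · 3/14 = 1/28, 1/6 · 15/56 = 5/112, 1/6 · 15/56 = 5/112, 1/6 · 3/14 = 1/28, 1/6 · 1/8 = 1/48; these sum to 17/84.
The posterior is then P(r = 1 | data) = 7/68, P(r = 2 | data) = 3/17, P(r = 3 | data) = 15/68, P(r = 5 | data) = 15/68, P(r = 6 | data) = 3/17, P(r = 7 | data) = 7/68.
So P(black next | data) = Σ P(black next | H) P(H | data) = (0)(7/68) + (1/6)(3/17) + (1/3)(15/68) + (2/3)(15/68) + (5/6)(3/17) + (1)(7/68) = 1/2.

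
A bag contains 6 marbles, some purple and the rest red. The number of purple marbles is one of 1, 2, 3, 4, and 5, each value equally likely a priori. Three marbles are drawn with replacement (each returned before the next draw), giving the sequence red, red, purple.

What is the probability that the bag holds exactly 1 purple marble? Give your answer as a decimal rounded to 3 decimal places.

Under each hypothesis, the probability of the observed sequence is: P(data | r = 1) = (5/6)(5/6)(1/6) = 25/216; P(data | r = 2) = (4/6)(4/6)(2/6) = 4/27; P(data | r = 3) = (3/6)(3/6)(3/6) = 1/8; P(data | r = 4) = (2/6)(2/6)(4/6) = 2/27; P(data | r = 5) = (1/6)(1/6)(5/6) = 5/216.
The prior-weighted likelihoods are 1/5 · 25/216 = 5/216, 1/5 · 4/27 = 4/135, 1/5 · 1/8 = 1/40, 1/5 · 2/27 = 2/135, 1/5 · 5/216 = 1/216; with total 7/72.
Hence P(r = 1 | data) = (5/216) / (7/72) = 5/21.

0.238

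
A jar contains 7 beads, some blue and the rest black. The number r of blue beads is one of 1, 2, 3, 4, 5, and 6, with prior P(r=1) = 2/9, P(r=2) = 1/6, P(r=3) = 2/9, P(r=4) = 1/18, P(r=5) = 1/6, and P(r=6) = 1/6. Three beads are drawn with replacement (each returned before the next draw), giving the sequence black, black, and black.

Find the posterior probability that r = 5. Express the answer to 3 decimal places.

Compute the likelihood of the observed sequence for each case: P(data | r = 1) = (6/7)(6/7)(6/7) = 0.62974; P(data | r = 2) = (5/7)(5/7)(5/7) = 0.36443; P(data | r = 3) = (4/7)(4/7)(4/7) = 0.18659; P(data | r = 4) = (3/7)(3/7)(3/7) = 0.078717; P(data | r = 5) = (2/7)(2/7)(2/7) = 0.023324; P(data | r = 6) = (1/7)(1/7)(1/7) = 0.0029155.
Weighting by the prior gives 2/9 · 0.62974 = 0.13994, 1/6 · 0.36443 = 0.060739, 2/9 · 0.18659 = 0.041464, 1/18 · 0.078717 = 0.0043732, 1/6 · 0.023324 = 0.0038873, 1/6 · 0.0029155 = 0.00048591; summing to 0.25089.
By Bayes' rule, P(r = 5 | data) = (0.0038873) / (0.25089) = 0.015494.

0.015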